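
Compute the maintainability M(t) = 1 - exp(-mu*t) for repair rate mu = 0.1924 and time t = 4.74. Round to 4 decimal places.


mu = 0.1924, t = 4.74
mu * t = 0.1924 * 4.74 = 0.912
exp(-0.912) = 0.4017
M(t) = 1 - 0.4017
M(t) = 0.5983

0.5983


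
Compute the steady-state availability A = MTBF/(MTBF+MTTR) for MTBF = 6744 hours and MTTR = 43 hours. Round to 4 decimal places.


MTBF = 6744
MTTR = 43
MTBF + MTTR = 6787
A = 6744 / 6787
A = 0.9937

0.9937


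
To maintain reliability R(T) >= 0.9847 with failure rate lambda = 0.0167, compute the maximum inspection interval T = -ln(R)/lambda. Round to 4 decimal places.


R_target = 0.9847
lambda = 0.0167
-ln(0.9847) = 0.0154
T = 0.0154 / 0.0167
T = 0.9232

0.9232


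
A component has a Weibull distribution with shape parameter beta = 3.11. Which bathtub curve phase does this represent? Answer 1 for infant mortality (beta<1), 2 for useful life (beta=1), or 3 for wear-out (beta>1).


beta = 3.11
Compare beta to 1:
beta < 1 => infant mortality (phase 1)
beta = 1 => useful life (phase 2)
beta > 1 => wear-out (phase 3)
Since beta = 3.11, this is wear-out (increasing failure rate)
Phase = 3

3


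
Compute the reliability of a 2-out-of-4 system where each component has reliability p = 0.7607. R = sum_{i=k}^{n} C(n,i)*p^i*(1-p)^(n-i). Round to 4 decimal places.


k = 2, n = 4, p = 0.7607
i=2: C(4,2)=6 * 0.7607^2 * 0.2393^2 = 0.1988
i=3: C(4,3)=4 * 0.7607^3 * 0.2393^1 = 0.4213
i=4: C(4,4)=1 * 0.7607^4 * 0.2393^0 = 0.3349
R = sum of terms = 0.955

0.955


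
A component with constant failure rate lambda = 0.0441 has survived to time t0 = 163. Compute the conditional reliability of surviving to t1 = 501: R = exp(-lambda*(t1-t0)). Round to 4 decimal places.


lambda = 0.0441
t0 = 163, t1 = 501
t1 - t0 = 338
lambda * (t1-t0) = 0.0441 * 338 = 14.9058
R = exp(-14.9058)
R = 0.0

0.0


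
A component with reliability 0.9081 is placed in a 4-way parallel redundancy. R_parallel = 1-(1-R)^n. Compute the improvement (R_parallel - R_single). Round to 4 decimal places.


R_single = 0.9081, n = 4
1 - R_single = 0.0919
(1 - R_single)^n = 0.0919^4 = 0.0001
R_parallel = 1 - 0.0001 = 0.9999
Improvement = 0.9999 - 0.9081
Improvement = 0.0918

0.0918


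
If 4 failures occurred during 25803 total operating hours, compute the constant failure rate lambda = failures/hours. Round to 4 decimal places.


failures = 4
total_hours = 25803
lambda = 4 / 25803
lambda = 0.0002

0.0002


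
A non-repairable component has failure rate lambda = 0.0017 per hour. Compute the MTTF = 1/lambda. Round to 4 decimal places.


lambda = 0.0017
MTTF = 1 / 0.0017
MTTF = 588.2353

588.2353


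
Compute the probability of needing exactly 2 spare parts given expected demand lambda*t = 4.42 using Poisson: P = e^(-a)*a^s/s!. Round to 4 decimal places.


a = 4.42, s = 2
e^(-a) = e^(-4.42) = 0.012
a^s = 4.42^2 = 19.5364
s! = 2
P = 0.012 * 19.5364 / 2
P = 0.1176

0.1176


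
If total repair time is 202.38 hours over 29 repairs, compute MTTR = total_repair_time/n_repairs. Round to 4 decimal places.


total_repair_time = 202.38
n_repairs = 29
MTTR = 202.38 / 29
MTTR = 6.9786

6.9786


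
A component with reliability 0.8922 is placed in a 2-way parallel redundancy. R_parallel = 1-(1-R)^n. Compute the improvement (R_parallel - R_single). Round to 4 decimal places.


R_single = 0.8922, n = 2
1 - R_single = 0.1078
(1 - R_single)^n = 0.1078^2 = 0.0116
R_parallel = 1 - 0.0116 = 0.9884
Improvement = 0.9884 - 0.8922
Improvement = 0.0962

0.0962


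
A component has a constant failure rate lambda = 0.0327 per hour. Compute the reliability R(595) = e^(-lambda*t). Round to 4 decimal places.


lambda = 0.0327
t = 595
lambda * t = 19.4565
R(t) = e^(-19.4565)
R(t) = 0.0

0.0


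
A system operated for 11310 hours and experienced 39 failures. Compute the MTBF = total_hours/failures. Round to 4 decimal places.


total_hours = 11310
failures = 39
MTBF = 11310 / 39
MTBF = 290.0

290.0


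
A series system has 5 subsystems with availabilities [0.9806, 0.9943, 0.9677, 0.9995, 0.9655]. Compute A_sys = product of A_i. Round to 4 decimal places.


Subsystems: [0.9806, 0.9943, 0.9677, 0.9995, 0.9655]
After subsystem 1 (A=0.9806): product = 0.9806
After subsystem 2 (A=0.9943): product = 0.975
After subsystem 3 (A=0.9677): product = 0.9435
After subsystem 4 (A=0.9995): product = 0.943
After subsystem 5 (A=0.9655): product = 0.9105
A_sys = 0.9105

0.9105


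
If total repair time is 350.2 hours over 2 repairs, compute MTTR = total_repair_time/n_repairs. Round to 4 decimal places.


total_repair_time = 350.2
n_repairs = 2
MTTR = 350.2 / 2
MTTR = 175.1

175.1


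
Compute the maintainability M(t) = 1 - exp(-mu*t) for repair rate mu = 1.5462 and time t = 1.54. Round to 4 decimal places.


mu = 1.5462, t = 1.54
mu * t = 1.5462 * 1.54 = 2.3811
exp(-2.3811) = 0.0924
M(t) = 1 - 0.0924
M(t) = 0.9076

0.9076


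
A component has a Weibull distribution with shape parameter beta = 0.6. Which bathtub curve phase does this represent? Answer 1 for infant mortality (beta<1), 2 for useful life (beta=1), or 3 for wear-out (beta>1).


beta = 0.6
Compare beta to 1:
beta < 1 => infant mortality (phase 1)
beta = 1 => useful life (phase 2)
beta > 1 => wear-out (phase 3)
Since beta = 0.6, this is infant mortality (decreasing failure rate)
Phase = 1

1


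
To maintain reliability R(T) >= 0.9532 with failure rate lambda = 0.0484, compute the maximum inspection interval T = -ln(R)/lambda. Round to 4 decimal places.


R_target = 0.9532
lambda = 0.0484
-ln(0.9532) = 0.0479
T = 0.0479 / 0.0484
T = 0.9903

0.9903


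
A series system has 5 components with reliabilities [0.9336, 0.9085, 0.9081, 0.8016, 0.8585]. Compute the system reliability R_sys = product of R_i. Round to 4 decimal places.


Components: [0.9336, 0.9085, 0.9081, 0.8016, 0.8585]
After component 1 (R=0.9336): product = 0.9336
After component 2 (R=0.9085): product = 0.8482
After component 3 (R=0.9081): product = 0.7702
After component 4 (R=0.8016): product = 0.6174
After component 5 (R=0.8585): product = 0.5301
R_sys = 0.5301

0.5301


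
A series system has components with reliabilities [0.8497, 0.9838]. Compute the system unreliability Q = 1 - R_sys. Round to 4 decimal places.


Components: [0.8497, 0.9838]
After component 1: product = 0.8497
After component 2: product = 0.8359
R_sys = 0.8359
Q = 1 - 0.8359 = 0.1641

0.1641


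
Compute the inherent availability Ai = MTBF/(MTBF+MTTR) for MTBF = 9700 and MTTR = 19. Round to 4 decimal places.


MTBF = 9700
MTTR = 19
MTBF + MTTR = 9719
Ai = 9700 / 9719
Ai = 0.998

0.998


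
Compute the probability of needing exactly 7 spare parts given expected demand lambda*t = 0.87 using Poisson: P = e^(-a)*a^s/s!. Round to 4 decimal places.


a = 0.87, s = 7
e^(-a) = e^(-0.87) = 0.419
a^s = 0.87^7 = 0.3773
s! = 5040
P = 0.419 * 0.3773 / 5040
P = 0.0

0.0


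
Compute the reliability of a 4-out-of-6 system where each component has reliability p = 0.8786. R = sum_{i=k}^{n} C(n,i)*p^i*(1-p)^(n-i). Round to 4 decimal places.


k = 4, n = 6, p = 0.8786
i=4: C(6,4)=15 * 0.8786^4 * 0.1214^2 = 0.1317
i=5: C(6,5)=6 * 0.8786^5 * 0.1214^1 = 0.3814
i=6: C(6,6)=1 * 0.8786^6 * 0.1214^0 = 0.46
R = sum of terms = 0.9731

0.9731


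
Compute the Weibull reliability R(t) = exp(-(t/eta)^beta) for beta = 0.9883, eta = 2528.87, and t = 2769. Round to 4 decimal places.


beta = 0.9883, eta = 2528.87, t = 2769
t/eta = 2769 / 2528.87 = 1.095
(t/eta)^beta = 1.095^0.9883 = 1.0938
R(t) = exp(-1.0938)
R(t) = 0.3349

0.3349


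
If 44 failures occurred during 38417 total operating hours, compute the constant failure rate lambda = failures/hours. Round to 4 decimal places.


failures = 44
total_hours = 38417
lambda = 44 / 38417
lambda = 0.0011

0.0011


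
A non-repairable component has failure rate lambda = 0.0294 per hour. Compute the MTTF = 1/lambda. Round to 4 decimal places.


lambda = 0.0294
MTTF = 1 / 0.0294
MTTF = 34.0136

34.0136


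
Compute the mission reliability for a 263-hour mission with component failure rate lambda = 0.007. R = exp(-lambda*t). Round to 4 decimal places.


lambda = 0.007
mission_time = 263
lambda * t = 0.007 * 263 = 1.841
R = exp(-1.841)
R = 0.1587

0.1587


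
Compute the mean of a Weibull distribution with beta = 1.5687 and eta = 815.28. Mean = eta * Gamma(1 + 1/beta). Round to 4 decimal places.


beta = 1.5687, eta = 815.28
1/beta = 0.6375
1 + 1/beta = 1.6375
Gamma(1.6375) = 0.8983
Mean = 815.28 * 0.8983
Mean = 732.3507

732.3507


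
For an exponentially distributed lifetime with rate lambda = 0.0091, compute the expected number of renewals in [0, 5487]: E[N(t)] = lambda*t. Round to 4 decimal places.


lambda = 0.0091
t = 5487
E[N(t)] = lambda * t
E[N(t)] = 0.0091 * 5487
E[N(t)] = 49.9317

49.9317


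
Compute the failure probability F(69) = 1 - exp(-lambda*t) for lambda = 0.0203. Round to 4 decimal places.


lambda = 0.0203, t = 69
lambda * t = 1.4007
exp(-1.4007) = 0.2464
F(t) = 1 - 0.2464
F(t) = 0.7536

0.7536


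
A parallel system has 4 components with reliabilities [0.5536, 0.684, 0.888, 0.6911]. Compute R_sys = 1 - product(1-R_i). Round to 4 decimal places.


Components: [0.5536, 0.684, 0.888, 0.6911]
(1 - 0.5536) = 0.4464, running product = 0.4464
(1 - 0.684) = 0.316, running product = 0.1411
(1 - 0.888) = 0.112, running product = 0.0158
(1 - 0.6911) = 0.3089, running product = 0.0049
Product of (1-R_i) = 0.0049
R_sys = 1 - 0.0049 = 0.9951

0.9951


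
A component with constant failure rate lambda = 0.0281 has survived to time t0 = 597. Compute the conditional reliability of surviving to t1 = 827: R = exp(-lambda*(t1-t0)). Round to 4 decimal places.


lambda = 0.0281
t0 = 597, t1 = 827
t1 - t0 = 230
lambda * (t1-t0) = 0.0281 * 230 = 6.463
R = exp(-6.463)
R = 0.0016

0.0016


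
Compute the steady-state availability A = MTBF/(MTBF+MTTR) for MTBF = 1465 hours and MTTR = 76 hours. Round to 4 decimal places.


MTBF = 1465
MTTR = 76
MTBF + MTTR = 1541
A = 1465 / 1541
A = 0.9507

0.9507


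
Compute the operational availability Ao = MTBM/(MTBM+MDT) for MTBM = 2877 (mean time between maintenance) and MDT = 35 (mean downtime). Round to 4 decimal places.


MTBM = 2877
MDT = 35
MTBM + MDT = 2912
Ao = 2877 / 2912
Ao = 0.988

0.988


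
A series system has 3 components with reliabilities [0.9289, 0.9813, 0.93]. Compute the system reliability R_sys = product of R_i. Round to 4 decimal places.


Components: [0.9289, 0.9813, 0.93]
After component 1 (R=0.9289): product = 0.9289
After component 2 (R=0.9813): product = 0.9115
After component 3 (R=0.93): product = 0.8477
R_sys = 0.8477

0.8477


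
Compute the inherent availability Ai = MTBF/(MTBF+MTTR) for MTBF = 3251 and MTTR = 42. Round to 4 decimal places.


MTBF = 3251
MTTR = 42
MTBF + MTTR = 3293
Ai = 3251 / 3293
Ai = 0.9872

0.9872


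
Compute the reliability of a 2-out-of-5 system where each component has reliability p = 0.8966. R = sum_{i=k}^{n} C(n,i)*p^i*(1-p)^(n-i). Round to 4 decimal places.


k = 2, n = 5, p = 0.8966
i=2: C(5,2)=10 * 0.8966^2 * 0.1034^3 = 0.0089
i=3: C(5,3)=10 * 0.8966^3 * 0.1034^2 = 0.0771
i=4: C(5,4)=5 * 0.8966^4 * 0.1034^1 = 0.3341
i=5: C(5,5)=1 * 0.8966^5 * 0.1034^0 = 0.5794
R = sum of terms = 0.9995

0.9995


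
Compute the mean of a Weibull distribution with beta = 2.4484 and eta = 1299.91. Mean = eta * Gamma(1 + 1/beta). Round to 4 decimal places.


beta = 2.4484, eta = 1299.91
1/beta = 0.4084
1 + 1/beta = 1.4084
Gamma(1.4084) = 0.8868
Mean = 1299.91 * 0.8868
Mean = 1152.8083

1152.8083


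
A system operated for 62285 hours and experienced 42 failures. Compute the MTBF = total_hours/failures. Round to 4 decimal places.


total_hours = 62285
failures = 42
MTBF = 62285 / 42
MTBF = 1482.9762

1482.9762


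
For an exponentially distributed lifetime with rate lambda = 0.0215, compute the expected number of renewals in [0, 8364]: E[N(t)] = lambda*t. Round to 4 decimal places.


lambda = 0.0215
t = 8364
E[N(t)] = lambda * t
E[N(t)] = 0.0215 * 8364
E[N(t)] = 179.826

179.826


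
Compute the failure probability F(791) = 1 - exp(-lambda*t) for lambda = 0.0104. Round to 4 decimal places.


lambda = 0.0104, t = 791
lambda * t = 8.2264
exp(-8.2264) = 0.0003
F(t) = 1 - 0.0003
F(t) = 0.9997

0.9997


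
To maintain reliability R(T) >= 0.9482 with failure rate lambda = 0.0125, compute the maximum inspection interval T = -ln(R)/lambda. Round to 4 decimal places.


R_target = 0.9482
lambda = 0.0125
-ln(0.9482) = 0.0532
T = 0.0532 / 0.0125
T = 4.2552

4.2552


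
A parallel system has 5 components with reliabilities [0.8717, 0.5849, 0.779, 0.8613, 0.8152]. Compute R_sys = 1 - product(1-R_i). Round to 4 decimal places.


Components: [0.8717, 0.5849, 0.779, 0.8613, 0.8152]
(1 - 0.8717) = 0.1283, running product = 0.1283
(1 - 0.5849) = 0.4151, running product = 0.0533
(1 - 0.779) = 0.221, running product = 0.0118
(1 - 0.8613) = 0.1387, running product = 0.0016
(1 - 0.8152) = 0.1848, running product = 0.0003
Product of (1-R_i) = 0.0003
R_sys = 1 - 0.0003 = 0.9997

0.9997


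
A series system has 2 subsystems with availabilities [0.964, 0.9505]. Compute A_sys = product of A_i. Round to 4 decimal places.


Subsystems: [0.964, 0.9505]
After subsystem 1 (A=0.964): product = 0.964
After subsystem 2 (A=0.9505): product = 0.9163
A_sys = 0.9163

0.9163


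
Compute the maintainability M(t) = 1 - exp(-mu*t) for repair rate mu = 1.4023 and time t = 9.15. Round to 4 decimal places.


mu = 1.4023, t = 9.15
mu * t = 1.4023 * 9.15 = 12.831
exp(-12.831) = 0.0
M(t) = 1 - 0.0
M(t) = 1.0

1.0


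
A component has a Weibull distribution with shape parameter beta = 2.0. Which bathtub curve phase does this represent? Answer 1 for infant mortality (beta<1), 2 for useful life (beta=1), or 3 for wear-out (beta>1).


beta = 2.0
Compare beta to 1:
beta < 1 => infant mortality (phase 1)
beta = 1 => useful life (phase 2)
beta > 1 => wear-out (phase 3)
Since beta = 2.0, this is wear-out (increasing failure rate)
Phase = 3

3


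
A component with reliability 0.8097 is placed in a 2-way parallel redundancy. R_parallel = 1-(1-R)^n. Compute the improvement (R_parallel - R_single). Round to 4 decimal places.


R_single = 0.8097, n = 2
1 - R_single = 0.1903
(1 - R_single)^n = 0.1903^2 = 0.0362
R_parallel = 1 - 0.0362 = 0.9638
Improvement = 0.9638 - 0.8097
Improvement = 0.1541

0.1541


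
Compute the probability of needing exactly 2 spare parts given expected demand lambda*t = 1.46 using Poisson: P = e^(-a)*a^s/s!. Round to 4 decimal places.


a = 1.46, s = 2
e^(-a) = e^(-1.46) = 0.2322
a^s = 1.46^2 = 2.1316
s! = 2
P = 0.2322 * 2.1316 / 2
P = 0.2475

0.2475


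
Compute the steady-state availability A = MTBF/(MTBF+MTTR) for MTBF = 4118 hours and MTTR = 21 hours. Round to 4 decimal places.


MTBF = 4118
MTTR = 21
MTBF + MTTR = 4139
A = 4118 / 4139
A = 0.9949

0.9949


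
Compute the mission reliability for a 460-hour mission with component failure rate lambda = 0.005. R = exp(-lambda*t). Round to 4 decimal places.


lambda = 0.005
mission_time = 460
lambda * t = 0.005 * 460 = 2.3
R = exp(-2.3)
R = 0.1003

0.1003


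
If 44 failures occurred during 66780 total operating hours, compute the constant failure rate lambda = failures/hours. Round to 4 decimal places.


failures = 44
total_hours = 66780
lambda = 44 / 66780
lambda = 0.0007

0.0007


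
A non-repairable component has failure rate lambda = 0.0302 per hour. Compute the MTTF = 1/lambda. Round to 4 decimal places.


lambda = 0.0302
MTTF = 1 / 0.0302
MTTF = 33.1126

33.1126


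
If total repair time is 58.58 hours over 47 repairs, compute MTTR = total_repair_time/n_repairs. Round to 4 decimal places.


total_repair_time = 58.58
n_repairs = 47
MTTR = 58.58 / 47
MTTR = 1.2464

1.2464


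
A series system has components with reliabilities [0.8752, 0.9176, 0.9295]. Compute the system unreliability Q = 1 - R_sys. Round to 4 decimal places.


Components: [0.8752, 0.9176, 0.9295]
After component 1: product = 0.8752
After component 2: product = 0.8031
After component 3: product = 0.7465
R_sys = 0.7465
Q = 1 - 0.7465 = 0.2535

0.2535


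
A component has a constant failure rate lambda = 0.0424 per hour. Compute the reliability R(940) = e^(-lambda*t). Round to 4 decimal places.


lambda = 0.0424
t = 940
lambda * t = 39.856
R(t) = e^(-39.856)
R(t) = 0.0

0.0


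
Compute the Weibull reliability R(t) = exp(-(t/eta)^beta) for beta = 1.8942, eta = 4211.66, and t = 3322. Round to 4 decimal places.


beta = 1.8942, eta = 4211.66, t = 3322
t/eta = 3322 / 4211.66 = 0.7888
(t/eta)^beta = 0.7888^1.8942 = 0.638
R(t) = exp(-0.638)
R(t) = 0.5284

0.5284


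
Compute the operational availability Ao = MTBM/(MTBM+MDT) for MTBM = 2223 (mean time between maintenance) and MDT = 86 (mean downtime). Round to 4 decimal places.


MTBM = 2223
MDT = 86
MTBM + MDT = 2309
Ao = 2223 / 2309
Ao = 0.9628

0.9628


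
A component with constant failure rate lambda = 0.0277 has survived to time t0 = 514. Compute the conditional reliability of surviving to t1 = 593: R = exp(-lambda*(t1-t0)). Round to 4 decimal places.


lambda = 0.0277
t0 = 514, t1 = 593
t1 - t0 = 79
lambda * (t1-t0) = 0.0277 * 79 = 2.1883
R = exp(-2.1883)
R = 0.1121

0.1121


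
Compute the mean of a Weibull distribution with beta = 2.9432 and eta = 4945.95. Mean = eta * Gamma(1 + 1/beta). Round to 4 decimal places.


beta = 2.9432, eta = 4945.95
1/beta = 0.3398
1 + 1/beta = 1.3398
Gamma(1.3398) = 0.8922
Mean = 4945.95 * 0.8922
Mean = 4412.9821

4412.9821


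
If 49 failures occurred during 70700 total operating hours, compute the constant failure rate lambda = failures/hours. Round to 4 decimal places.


failures = 49
total_hours = 70700
lambda = 49 / 70700
lambda = 0.0007

0.0007


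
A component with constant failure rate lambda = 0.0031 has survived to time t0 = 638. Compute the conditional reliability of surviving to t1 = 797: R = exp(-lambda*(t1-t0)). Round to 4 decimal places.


lambda = 0.0031
t0 = 638, t1 = 797
t1 - t0 = 159
lambda * (t1-t0) = 0.0031 * 159 = 0.4929
R = exp(-0.4929)
R = 0.6109

0.6109


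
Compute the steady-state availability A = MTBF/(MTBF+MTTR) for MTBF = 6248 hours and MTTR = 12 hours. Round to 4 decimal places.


MTBF = 6248
MTTR = 12
MTBF + MTTR = 6260
A = 6248 / 6260
A = 0.9981

0.9981


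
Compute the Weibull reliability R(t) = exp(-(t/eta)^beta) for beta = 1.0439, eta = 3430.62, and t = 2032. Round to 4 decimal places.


beta = 1.0439, eta = 3430.62, t = 2032
t/eta = 2032 / 3430.62 = 0.5923
(t/eta)^beta = 0.5923^1.0439 = 0.5789
R(t) = exp(-0.5789)
R(t) = 0.5605

0.5605


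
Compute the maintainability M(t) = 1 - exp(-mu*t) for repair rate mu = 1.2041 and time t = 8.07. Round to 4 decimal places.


mu = 1.2041, t = 8.07
mu * t = 1.2041 * 8.07 = 9.7171
exp(-9.7171) = 0.0001
M(t) = 1 - 0.0001
M(t) = 0.9999

0.9999


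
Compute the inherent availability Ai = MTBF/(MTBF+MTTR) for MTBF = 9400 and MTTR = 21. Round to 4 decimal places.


MTBF = 9400
MTTR = 21
MTBF + MTTR = 9421
Ai = 9400 / 9421
Ai = 0.9978

0.9978


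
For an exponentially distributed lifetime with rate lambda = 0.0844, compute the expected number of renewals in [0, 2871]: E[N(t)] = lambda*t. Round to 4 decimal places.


lambda = 0.0844
t = 2871
E[N(t)] = lambda * t
E[N(t)] = 0.0844 * 2871
E[N(t)] = 242.3124

242.3124


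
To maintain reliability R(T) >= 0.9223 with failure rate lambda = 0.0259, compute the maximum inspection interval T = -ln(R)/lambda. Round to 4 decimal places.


R_target = 0.9223
lambda = 0.0259
-ln(0.9223) = 0.0809
T = 0.0809 / 0.0259
T = 3.123

3.123


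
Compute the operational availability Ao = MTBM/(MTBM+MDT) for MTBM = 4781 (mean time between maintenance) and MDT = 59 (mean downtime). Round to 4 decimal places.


MTBM = 4781
MDT = 59
MTBM + MDT = 4840
Ao = 4781 / 4840
Ao = 0.9878

0.9878


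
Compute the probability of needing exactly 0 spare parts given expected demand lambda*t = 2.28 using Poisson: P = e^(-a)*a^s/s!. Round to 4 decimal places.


a = 2.28, s = 0
e^(-a) = e^(-2.28) = 0.1023
a^s = 2.28^0 = 1.0
s! = 1
P = 0.1023 * 1.0 / 1
P = 0.1023

0.1023


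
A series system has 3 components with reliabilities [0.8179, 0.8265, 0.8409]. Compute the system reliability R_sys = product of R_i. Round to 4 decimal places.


Components: [0.8179, 0.8265, 0.8409]
After component 1 (R=0.8179): product = 0.8179
After component 2 (R=0.8265): product = 0.676
After component 3 (R=0.8409): product = 0.5684
R_sys = 0.5684

0.5684


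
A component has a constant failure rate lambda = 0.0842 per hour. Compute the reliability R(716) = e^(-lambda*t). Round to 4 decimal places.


lambda = 0.0842
t = 716
lambda * t = 60.2872
R(t) = e^(-60.2872)
R(t) = 0.0

0.0


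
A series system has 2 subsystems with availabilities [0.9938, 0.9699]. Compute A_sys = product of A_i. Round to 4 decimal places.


Subsystems: [0.9938, 0.9699]
After subsystem 1 (A=0.9938): product = 0.9938
After subsystem 2 (A=0.9699): product = 0.9639
A_sys = 0.9639

0.9639


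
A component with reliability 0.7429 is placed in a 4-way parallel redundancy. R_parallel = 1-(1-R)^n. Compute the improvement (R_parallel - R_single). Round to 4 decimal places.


R_single = 0.7429, n = 4
1 - R_single = 0.2571
(1 - R_single)^n = 0.2571^4 = 0.0044
R_parallel = 1 - 0.0044 = 0.9956
Improvement = 0.9956 - 0.7429
Improvement = 0.2527

0.2527


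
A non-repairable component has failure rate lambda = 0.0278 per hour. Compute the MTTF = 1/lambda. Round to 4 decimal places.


lambda = 0.0278
MTTF = 1 / 0.0278
MTTF = 35.9712

35.9712


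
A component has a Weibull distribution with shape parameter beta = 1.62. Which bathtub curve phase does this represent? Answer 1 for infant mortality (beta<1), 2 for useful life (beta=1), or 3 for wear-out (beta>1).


beta = 1.62
Compare beta to 1:
beta < 1 => infant mortality (phase 1)
beta = 1 => useful life (phase 2)
beta > 1 => wear-out (phase 3)
Since beta = 1.62, this is wear-out (increasing failure rate)
Phase = 3

3


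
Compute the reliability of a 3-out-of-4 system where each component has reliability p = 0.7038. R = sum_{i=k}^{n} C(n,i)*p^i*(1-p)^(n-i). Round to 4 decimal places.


k = 3, n = 4, p = 0.7038
i=3: C(4,3)=4 * 0.7038^3 * 0.2962^1 = 0.413
i=4: C(4,4)=1 * 0.7038^4 * 0.2962^0 = 0.2454
R = sum of terms = 0.6584

0.6584


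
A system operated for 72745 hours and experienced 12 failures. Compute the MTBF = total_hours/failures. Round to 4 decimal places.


total_hours = 72745
failures = 12
MTBF = 72745 / 12
MTBF = 6062.0833

6062.0833


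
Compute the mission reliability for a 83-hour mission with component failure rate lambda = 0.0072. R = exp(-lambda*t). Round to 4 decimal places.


lambda = 0.0072
mission_time = 83
lambda * t = 0.0072 * 83 = 0.5976
R = exp(-0.5976)
R = 0.5501

0.5501


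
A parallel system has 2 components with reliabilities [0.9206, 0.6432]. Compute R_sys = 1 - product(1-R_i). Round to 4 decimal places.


Components: [0.9206, 0.6432]
(1 - 0.9206) = 0.0794, running product = 0.0794
(1 - 0.6432) = 0.3568, running product = 0.0283
Product of (1-R_i) = 0.0283
R_sys = 1 - 0.0283 = 0.9717

0.9717


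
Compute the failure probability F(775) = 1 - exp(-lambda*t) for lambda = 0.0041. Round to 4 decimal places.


lambda = 0.0041, t = 775
lambda * t = 3.1775
exp(-3.1775) = 0.0417
F(t) = 1 - 0.0417
F(t) = 0.9583

0.9583


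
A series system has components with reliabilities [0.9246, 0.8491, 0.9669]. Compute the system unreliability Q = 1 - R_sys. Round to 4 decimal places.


Components: [0.9246, 0.8491, 0.9669]
After component 1: product = 0.9246
After component 2: product = 0.7851
After component 3: product = 0.7591
R_sys = 0.7591
Q = 1 - 0.7591 = 0.2409

0.2409


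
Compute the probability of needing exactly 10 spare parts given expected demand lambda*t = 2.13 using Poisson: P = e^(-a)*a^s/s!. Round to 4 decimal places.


a = 2.13, s = 10
e^(-a) = e^(-2.13) = 0.1188
a^s = 2.13^10 = 1922.1888
s! = 3628800
P = 0.1188 * 1922.1888 / 3628800
P = 0.0001

0.0001


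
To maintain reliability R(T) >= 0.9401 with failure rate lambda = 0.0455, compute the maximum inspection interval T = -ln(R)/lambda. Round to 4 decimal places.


R_target = 0.9401
lambda = 0.0455
-ln(0.9401) = 0.0618
T = 0.0618 / 0.0455
T = 1.3576

1.3576


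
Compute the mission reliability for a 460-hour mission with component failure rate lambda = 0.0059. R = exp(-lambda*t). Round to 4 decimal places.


lambda = 0.0059
mission_time = 460
lambda * t = 0.0059 * 460 = 2.714
R = exp(-2.714)
R = 0.0663

0.0663


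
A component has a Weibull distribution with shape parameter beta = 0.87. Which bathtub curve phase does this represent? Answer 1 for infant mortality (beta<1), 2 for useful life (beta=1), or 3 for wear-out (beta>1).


beta = 0.87
Compare beta to 1:
beta < 1 => infant mortality (phase 1)
beta = 1 => useful life (phase 2)
beta > 1 => wear-out (phase 3)
Since beta = 0.87, this is infant mortality (decreasing failure rate)
Phase = 1

1


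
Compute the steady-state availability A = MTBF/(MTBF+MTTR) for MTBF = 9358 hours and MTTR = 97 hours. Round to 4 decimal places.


MTBF = 9358
MTTR = 97
MTBF + MTTR = 9455
A = 9358 / 9455
A = 0.9897

0.9897


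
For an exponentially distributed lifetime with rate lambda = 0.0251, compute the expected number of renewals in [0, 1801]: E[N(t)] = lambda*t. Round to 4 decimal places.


lambda = 0.0251
t = 1801
E[N(t)] = lambda * t
E[N(t)] = 0.0251 * 1801
E[N(t)] = 45.2051

45.2051


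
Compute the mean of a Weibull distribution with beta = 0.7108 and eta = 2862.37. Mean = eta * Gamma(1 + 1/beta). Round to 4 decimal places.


beta = 0.7108, eta = 2862.37
1/beta = 1.4069
1 + 1/beta = 2.4069
Gamma(2.4069) = 1.2478
Mean = 2862.37 * 1.2478
Mean = 3571.5651

3571.5651


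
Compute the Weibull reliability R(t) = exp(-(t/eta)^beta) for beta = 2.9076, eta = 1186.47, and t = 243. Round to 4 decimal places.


beta = 2.9076, eta = 1186.47, t = 243
t/eta = 243 / 1186.47 = 0.2048
(t/eta)^beta = 0.2048^2.9076 = 0.0099
R(t) = exp(-0.0099)
R(t) = 0.9901

0.9901


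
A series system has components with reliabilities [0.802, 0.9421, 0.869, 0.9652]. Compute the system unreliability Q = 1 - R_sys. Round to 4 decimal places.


Components: [0.802, 0.9421, 0.869, 0.9652]
After component 1: product = 0.802
After component 2: product = 0.7556
After component 3: product = 0.6566
After component 4: product = 0.6337
R_sys = 0.6337
Q = 1 - 0.6337 = 0.3663

0.3663


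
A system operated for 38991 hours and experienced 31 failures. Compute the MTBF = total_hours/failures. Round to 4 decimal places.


total_hours = 38991
failures = 31
MTBF = 38991 / 31
MTBF = 1257.7742

1257.7742


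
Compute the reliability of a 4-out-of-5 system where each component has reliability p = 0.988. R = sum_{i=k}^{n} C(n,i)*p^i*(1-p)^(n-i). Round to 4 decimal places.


k = 4, n = 5, p = 0.988
i=4: C(5,4)=5 * 0.988^4 * 0.012^1 = 0.0572
i=5: C(5,5)=1 * 0.988^5 * 0.012^0 = 0.9414
R = sum of terms = 0.9986

0.9986


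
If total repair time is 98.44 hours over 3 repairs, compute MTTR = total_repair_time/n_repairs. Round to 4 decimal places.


total_repair_time = 98.44
n_repairs = 3
MTTR = 98.44 / 3
MTTR = 32.8133

32.8133


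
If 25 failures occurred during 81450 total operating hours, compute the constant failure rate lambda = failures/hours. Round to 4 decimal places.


failures = 25
total_hours = 81450
lambda = 25 / 81450
lambda = 0.0003

0.0003


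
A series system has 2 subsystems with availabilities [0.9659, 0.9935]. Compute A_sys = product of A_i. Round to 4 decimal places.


Subsystems: [0.9659, 0.9935]
After subsystem 1 (A=0.9659): product = 0.9659
After subsystem 2 (A=0.9935): product = 0.9596
A_sys = 0.9596

0.9596


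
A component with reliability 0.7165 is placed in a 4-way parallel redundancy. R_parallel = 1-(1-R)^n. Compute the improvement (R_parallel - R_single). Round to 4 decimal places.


R_single = 0.7165, n = 4
1 - R_single = 0.2835
(1 - R_single)^n = 0.2835^4 = 0.0065
R_parallel = 1 - 0.0065 = 0.9935
Improvement = 0.9935 - 0.7165
Improvement = 0.277

0.277


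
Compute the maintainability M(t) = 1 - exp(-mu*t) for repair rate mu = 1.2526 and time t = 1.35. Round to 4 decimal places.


mu = 1.2526, t = 1.35
mu * t = 1.2526 * 1.35 = 1.691
exp(-1.691) = 0.1843
M(t) = 1 - 0.1843
M(t) = 0.8157

0.8157


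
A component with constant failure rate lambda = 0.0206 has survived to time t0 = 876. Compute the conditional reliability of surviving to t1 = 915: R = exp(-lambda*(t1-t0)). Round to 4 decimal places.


lambda = 0.0206
t0 = 876, t1 = 915
t1 - t0 = 39
lambda * (t1-t0) = 0.0206 * 39 = 0.8034
R = exp(-0.8034)
R = 0.4478

0.4478


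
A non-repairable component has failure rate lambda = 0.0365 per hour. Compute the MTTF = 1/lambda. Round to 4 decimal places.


lambda = 0.0365
MTTF = 1 / 0.0365
MTTF = 27.3973

27.3973


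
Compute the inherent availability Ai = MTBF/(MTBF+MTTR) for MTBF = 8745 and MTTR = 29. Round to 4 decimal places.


MTBF = 8745
MTTR = 29
MTBF + MTTR = 8774
Ai = 8745 / 8774
Ai = 0.9967

0.9967


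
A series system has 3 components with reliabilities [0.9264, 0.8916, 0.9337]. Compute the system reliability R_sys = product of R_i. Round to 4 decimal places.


Components: [0.9264, 0.8916, 0.9337]
After component 1 (R=0.9264): product = 0.9264
After component 2 (R=0.8916): product = 0.826
After component 3 (R=0.9337): product = 0.7712
R_sys = 0.7712

0.7712


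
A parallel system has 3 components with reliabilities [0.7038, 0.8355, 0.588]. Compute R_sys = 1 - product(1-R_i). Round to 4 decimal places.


Components: [0.7038, 0.8355, 0.588]
(1 - 0.7038) = 0.2962, running product = 0.2962
(1 - 0.8355) = 0.1645, running product = 0.0487
(1 - 0.588) = 0.412, running product = 0.0201
Product of (1-R_i) = 0.0201
R_sys = 1 - 0.0201 = 0.9799

0.9799


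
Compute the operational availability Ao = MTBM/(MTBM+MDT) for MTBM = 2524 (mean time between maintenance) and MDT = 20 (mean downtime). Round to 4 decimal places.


MTBM = 2524
MDT = 20
MTBM + MDT = 2544
Ao = 2524 / 2544
Ao = 0.9921

0.9921


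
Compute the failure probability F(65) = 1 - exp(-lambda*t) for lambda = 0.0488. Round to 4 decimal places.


lambda = 0.0488, t = 65
lambda * t = 3.172
exp(-3.172) = 0.0419
F(t) = 1 - 0.0419
F(t) = 0.9581

0.9581


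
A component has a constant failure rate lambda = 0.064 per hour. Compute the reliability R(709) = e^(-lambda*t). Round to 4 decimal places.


lambda = 0.064
t = 709
lambda * t = 45.376
R(t) = e^(-45.376)
R(t) = 0.0

0.0


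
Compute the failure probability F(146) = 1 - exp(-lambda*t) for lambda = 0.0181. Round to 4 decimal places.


lambda = 0.0181, t = 146
lambda * t = 2.6426
exp(-2.6426) = 0.0712
F(t) = 1 - 0.0712
F(t) = 0.9288

0.9288


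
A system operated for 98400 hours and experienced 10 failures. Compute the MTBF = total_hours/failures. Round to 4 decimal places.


total_hours = 98400
failures = 10
MTBF = 98400 / 10
MTBF = 9840.0

9840.0


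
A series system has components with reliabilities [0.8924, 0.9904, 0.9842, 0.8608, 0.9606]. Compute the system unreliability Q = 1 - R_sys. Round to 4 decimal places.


Components: [0.8924, 0.9904, 0.9842, 0.8608, 0.9606]
After component 1: product = 0.8924
After component 2: product = 0.8838
After component 3: product = 0.8699
After component 4: product = 0.7488
After component 5: product = 0.7193
R_sys = 0.7193
Q = 1 - 0.7193 = 0.2807

0.2807


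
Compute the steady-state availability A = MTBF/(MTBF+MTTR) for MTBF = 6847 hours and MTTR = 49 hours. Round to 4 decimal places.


MTBF = 6847
MTTR = 49
MTBF + MTTR = 6896
A = 6847 / 6896
A = 0.9929

0.9929


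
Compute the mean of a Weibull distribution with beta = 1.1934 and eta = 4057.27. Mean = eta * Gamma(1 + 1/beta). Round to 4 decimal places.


beta = 1.1934, eta = 4057.27
1/beta = 0.8379
1 + 1/beta = 1.8379
Gamma(1.8379) = 0.942
Mean = 4057.27 * 0.942
Mean = 3821.9676

3821.9676


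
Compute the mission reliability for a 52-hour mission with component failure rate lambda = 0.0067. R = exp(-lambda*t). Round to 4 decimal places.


lambda = 0.0067
mission_time = 52
lambda * t = 0.0067 * 52 = 0.3484
R = exp(-0.3484)
R = 0.7058

0.7058


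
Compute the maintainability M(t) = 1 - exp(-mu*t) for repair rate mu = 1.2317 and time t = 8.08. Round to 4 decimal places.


mu = 1.2317, t = 8.08
mu * t = 1.2317 * 8.08 = 9.9521
exp(-9.9521) = 0.0
M(t) = 1 - 0.0
M(t) = 1.0

1.0


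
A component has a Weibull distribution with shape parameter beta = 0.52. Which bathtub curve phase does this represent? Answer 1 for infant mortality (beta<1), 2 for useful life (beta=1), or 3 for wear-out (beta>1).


beta = 0.52
Compare beta to 1:
beta < 1 => infant mortality (phase 1)
beta = 1 => useful life (phase 2)
beta > 1 => wear-out (phase 3)
Since beta = 0.52, this is infant mortality (decreasing failure rate)
Phase = 1

1


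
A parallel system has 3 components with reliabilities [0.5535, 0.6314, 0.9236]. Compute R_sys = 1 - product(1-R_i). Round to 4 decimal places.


Components: [0.5535, 0.6314, 0.9236]
(1 - 0.5535) = 0.4465, running product = 0.4465
(1 - 0.6314) = 0.3686, running product = 0.1646
(1 - 0.9236) = 0.0764, running product = 0.0126
Product of (1-R_i) = 0.0126
R_sys = 1 - 0.0126 = 0.9874

0.9874


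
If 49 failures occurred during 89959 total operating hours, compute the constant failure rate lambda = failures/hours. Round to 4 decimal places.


failures = 49
total_hours = 89959
lambda = 49 / 89959
lambda = 0.0005

0.0005


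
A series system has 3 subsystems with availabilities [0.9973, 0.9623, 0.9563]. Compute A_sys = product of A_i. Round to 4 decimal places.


Subsystems: [0.9973, 0.9623, 0.9563]
After subsystem 1 (A=0.9973): product = 0.9973
After subsystem 2 (A=0.9623): product = 0.9597
After subsystem 3 (A=0.9563): product = 0.9178
A_sys = 0.9178

0.9178


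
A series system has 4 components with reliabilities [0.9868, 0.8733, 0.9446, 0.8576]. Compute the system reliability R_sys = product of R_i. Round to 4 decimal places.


Components: [0.9868, 0.8733, 0.9446, 0.8576]
After component 1 (R=0.9868): product = 0.9868
After component 2 (R=0.8733): product = 0.8618
After component 3 (R=0.9446): product = 0.814
After component 4 (R=0.8576): product = 0.6981
R_sys = 0.6981

0.6981


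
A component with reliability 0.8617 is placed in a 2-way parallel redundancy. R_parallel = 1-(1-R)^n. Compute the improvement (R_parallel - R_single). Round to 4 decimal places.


R_single = 0.8617, n = 2
1 - R_single = 0.1383
(1 - R_single)^n = 0.1383^2 = 0.0191
R_parallel = 1 - 0.0191 = 0.9809
Improvement = 0.9809 - 0.8617
Improvement = 0.1192

0.1192


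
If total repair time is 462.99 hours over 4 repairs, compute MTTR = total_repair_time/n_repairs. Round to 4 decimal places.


total_repair_time = 462.99
n_repairs = 4
MTTR = 462.99 / 4
MTTR = 115.7475

115.7475


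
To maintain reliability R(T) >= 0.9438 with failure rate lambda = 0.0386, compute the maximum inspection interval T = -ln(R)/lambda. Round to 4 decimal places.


R_target = 0.9438
lambda = 0.0386
-ln(0.9438) = 0.0578
T = 0.0578 / 0.0386
T = 1.4985

1.4985


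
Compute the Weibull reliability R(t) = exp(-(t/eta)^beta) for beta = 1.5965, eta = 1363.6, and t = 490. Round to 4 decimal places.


beta = 1.5965, eta = 1363.6, t = 490
t/eta = 490 / 1363.6 = 0.3593
(t/eta)^beta = 0.3593^1.5965 = 0.1952
R(t) = exp(-0.1952)
R(t) = 0.8227

0.8227


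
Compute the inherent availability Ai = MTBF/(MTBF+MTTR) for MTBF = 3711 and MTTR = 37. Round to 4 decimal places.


MTBF = 3711
MTTR = 37
MTBF + MTTR = 3748
Ai = 3711 / 3748
Ai = 0.9901

0.9901


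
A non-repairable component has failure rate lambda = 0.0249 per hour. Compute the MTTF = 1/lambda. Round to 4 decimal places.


lambda = 0.0249
MTTF = 1 / 0.0249
MTTF = 40.1606

40.1606


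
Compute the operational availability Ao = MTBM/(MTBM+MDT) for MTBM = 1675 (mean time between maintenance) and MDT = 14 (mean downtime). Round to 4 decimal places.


MTBM = 1675
MDT = 14
MTBM + MDT = 1689
Ao = 1675 / 1689
Ao = 0.9917

0.9917


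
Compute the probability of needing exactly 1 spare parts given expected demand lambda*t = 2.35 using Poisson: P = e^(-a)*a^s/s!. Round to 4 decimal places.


a = 2.35, s = 1
e^(-a) = e^(-2.35) = 0.0954
a^s = 2.35^1 = 2.35
s! = 1
P = 0.0954 * 2.35 / 1
P = 0.2241

0.2241


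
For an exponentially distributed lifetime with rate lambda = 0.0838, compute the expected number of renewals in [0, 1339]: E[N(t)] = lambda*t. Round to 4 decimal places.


lambda = 0.0838
t = 1339
E[N(t)] = lambda * t
E[N(t)] = 0.0838 * 1339
E[N(t)] = 112.2082

112.2082


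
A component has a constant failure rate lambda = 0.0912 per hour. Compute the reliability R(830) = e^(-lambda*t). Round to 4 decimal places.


lambda = 0.0912
t = 830
lambda * t = 75.696
R(t) = e^(-75.696)
R(t) = 0.0

0.0


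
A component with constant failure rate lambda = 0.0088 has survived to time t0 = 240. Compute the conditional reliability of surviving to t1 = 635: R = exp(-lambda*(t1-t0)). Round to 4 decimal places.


lambda = 0.0088
t0 = 240, t1 = 635
t1 - t0 = 395
lambda * (t1-t0) = 0.0088 * 395 = 3.476
R = exp(-3.476)
R = 0.0309

0.0309


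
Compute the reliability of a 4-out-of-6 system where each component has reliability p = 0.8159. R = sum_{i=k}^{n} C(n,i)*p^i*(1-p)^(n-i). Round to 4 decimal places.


k = 4, n = 6, p = 0.8159
i=4: C(6,4)=15 * 0.8159^4 * 0.1841^2 = 0.2253
i=5: C(6,5)=6 * 0.8159^5 * 0.1841^1 = 0.3994
i=6: C(6,6)=1 * 0.8159^6 * 0.1841^0 = 0.295
R = sum of terms = 0.9197

0.9197


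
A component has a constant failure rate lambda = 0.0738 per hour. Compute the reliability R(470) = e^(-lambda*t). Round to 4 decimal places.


lambda = 0.0738
t = 470
lambda * t = 34.686
R(t) = e^(-34.686)
R(t) = 0.0

0.0


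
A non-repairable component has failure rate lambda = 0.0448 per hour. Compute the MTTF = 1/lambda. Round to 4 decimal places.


lambda = 0.0448
MTTF = 1 / 0.0448
MTTF = 22.3214

22.3214


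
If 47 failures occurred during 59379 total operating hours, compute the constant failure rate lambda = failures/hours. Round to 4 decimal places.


failures = 47
total_hours = 59379
lambda = 47 / 59379
lambda = 0.0008

0.0008


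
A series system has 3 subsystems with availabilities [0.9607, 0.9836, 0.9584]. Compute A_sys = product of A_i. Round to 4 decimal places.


Subsystems: [0.9607, 0.9836, 0.9584]
After subsystem 1 (A=0.9607): product = 0.9607
After subsystem 2 (A=0.9836): product = 0.9449
After subsystem 3 (A=0.9584): product = 0.9056
A_sys = 0.9056

0.9056


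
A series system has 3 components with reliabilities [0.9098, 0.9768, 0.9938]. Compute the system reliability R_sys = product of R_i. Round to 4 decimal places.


Components: [0.9098, 0.9768, 0.9938]
After component 1 (R=0.9098): product = 0.9098
After component 2 (R=0.9768): product = 0.8887
After component 3 (R=0.9938): product = 0.8832
R_sys = 0.8832

0.8832


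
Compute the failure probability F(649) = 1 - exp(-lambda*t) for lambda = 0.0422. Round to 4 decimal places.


lambda = 0.0422, t = 649
lambda * t = 27.3878
exp(-27.3878) = 0.0
F(t) = 1 - 0.0
F(t) = 1.0

1.0


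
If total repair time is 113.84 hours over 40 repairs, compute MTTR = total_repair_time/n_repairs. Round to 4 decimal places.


total_repair_time = 113.84
n_repairs = 40
MTTR = 113.84 / 40
MTTR = 2.846

2.846


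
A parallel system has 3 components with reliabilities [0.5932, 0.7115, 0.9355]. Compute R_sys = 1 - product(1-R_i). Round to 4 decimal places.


Components: [0.5932, 0.7115, 0.9355]
(1 - 0.5932) = 0.4068, running product = 0.4068
(1 - 0.7115) = 0.2885, running product = 0.1174
(1 - 0.9355) = 0.0645, running product = 0.0076
Product of (1-R_i) = 0.0076
R_sys = 1 - 0.0076 = 0.9924

0.9924
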